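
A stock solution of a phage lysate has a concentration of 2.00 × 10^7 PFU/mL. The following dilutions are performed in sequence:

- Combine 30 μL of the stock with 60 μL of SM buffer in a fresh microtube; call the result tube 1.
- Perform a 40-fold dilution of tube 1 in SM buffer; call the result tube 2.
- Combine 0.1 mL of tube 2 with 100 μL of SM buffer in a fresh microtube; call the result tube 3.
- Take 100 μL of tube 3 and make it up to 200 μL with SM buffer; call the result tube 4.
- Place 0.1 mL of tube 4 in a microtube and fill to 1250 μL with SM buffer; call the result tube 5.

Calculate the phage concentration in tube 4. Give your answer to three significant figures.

Step 1: 30 μL + 60 μL = 90 μL total → factor 90/30 = 3
Step 2: 40-fold → factor 40
Step 3: 0.1 mL + 100 μL = 0.2 mL total → factor 0.2/0.1 = 2
Step 4: 100 μL brought to 200 μL → factor 200/100 = 2
Dilution factor through tube 4 = 3 × 40 × 2 × 2 = 480
[tube 4] = 2.00 × 10^7 PFU/mL / 480 = 4.17 × 10^4 PFU/mL

4.17 × 10^4 PFU/mL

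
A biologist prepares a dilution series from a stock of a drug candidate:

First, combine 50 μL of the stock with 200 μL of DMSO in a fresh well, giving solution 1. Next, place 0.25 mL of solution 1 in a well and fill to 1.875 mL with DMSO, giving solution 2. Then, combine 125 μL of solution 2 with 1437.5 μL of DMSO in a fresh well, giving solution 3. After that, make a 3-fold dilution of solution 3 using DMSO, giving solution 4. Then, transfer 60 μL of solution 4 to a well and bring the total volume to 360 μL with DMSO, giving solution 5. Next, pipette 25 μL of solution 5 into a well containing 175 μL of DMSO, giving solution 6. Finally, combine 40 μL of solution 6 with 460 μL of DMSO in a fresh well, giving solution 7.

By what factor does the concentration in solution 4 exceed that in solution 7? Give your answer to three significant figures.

600

Step 1: 50 μL + 200 μL = 250 μL total → factor 250/50 = 5
Step 2: 0.25 mL brought to 1.875 mL → factor 1.875/0.25 = 7.5
Step 3: 125 μL + 1437.5 μL = 1562.5 μL total → factor 1562.5/125 = 12.5
Step 4: 3-fold → factor 3
Step 5: 60 μL brought to 360 μL → factor 360/60 = 6
Step 6: 25 μL + 175 μL = 200 μL total → factor 200/25 = 8
Step 7: 40 μL + 460 μL = 500 μL total → factor 500/40 = 12.5
Dilution factor to solution 4 = 1406.2; to solution 7 = 8.4375 × 10^5
[solution 4]/[solution 7] = (factor to solution 7)/(factor to solution 4) = 8.4375 × 10^5/1406.2 = 600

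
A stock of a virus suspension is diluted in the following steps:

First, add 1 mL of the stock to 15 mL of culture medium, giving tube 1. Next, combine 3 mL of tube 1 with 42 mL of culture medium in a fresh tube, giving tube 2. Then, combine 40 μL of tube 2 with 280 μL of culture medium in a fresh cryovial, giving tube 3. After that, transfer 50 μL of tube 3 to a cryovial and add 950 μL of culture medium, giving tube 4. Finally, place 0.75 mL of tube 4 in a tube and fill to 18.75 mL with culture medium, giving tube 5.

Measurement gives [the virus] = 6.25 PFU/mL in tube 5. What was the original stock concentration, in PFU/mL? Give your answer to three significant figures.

6.00 × 10^6 PFU/mL

Step 1: 1 mL + 15 mL = 16 mL total → factor 16/1 = 16
Step 2: 3 mL + 42 mL = 45 mL total → factor 45/3 = 15
Step 3: 40 μL + 280 μL = 320 μL total → factor 320/40 = 8
Step 4: 50 μL + 950 μL = 1000 μL total → factor 1000/50 = 20
Step 5: 0.75 mL brought to 18.75 mL → factor 18.75/0.75 = 25
Overall dilution factor = 16 × 15 × 8 × 20 × 25 = 9.6 × 10^5
Stock = 6.25 PFU/mL × 9.6 × 10^5 = 6.00 × 10^6 PFU/mL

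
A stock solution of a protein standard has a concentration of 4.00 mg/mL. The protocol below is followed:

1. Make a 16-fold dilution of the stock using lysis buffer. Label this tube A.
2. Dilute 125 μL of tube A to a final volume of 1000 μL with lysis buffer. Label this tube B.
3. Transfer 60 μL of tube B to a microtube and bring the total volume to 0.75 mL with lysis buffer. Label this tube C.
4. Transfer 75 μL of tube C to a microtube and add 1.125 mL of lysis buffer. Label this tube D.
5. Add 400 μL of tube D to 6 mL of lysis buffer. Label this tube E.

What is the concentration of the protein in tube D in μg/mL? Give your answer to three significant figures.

Step 1: 16-fold → factor 16
Step 2: 125 μL brought to 1000 μL → factor 1000/125 = 8
Step 3: 60 μL brought to 0.75 mL → factor 750/60 = 12.5
Step 4: 75 μL + 1.125 mL = 1200 μL total → factor 1200/75 = 16
Dilution factor through tube D = 16 × 8 × 12.5 × 16 = 25600
[tube D] = 4.00 mg/mL / 25600 = 0.0001563 mg/mL = 0.156 μg/mL

0.156 μg/mL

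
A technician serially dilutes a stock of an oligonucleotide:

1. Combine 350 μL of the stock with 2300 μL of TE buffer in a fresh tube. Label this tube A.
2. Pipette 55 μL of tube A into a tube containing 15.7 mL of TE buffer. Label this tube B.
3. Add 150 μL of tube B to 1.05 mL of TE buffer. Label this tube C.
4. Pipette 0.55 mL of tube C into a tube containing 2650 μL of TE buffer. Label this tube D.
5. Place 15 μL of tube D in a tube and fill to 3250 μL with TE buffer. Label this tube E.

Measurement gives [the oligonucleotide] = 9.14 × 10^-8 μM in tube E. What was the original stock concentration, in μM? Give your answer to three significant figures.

Step 1: 350 μL + 2300 μL = 2650 μL total → factor 2650/350 = 7.5714
Step 2: 55 μL + 15.7 mL = 15755 μL total → factor 15755/55 = 286.45
Step 3: 150 μL + 1.05 mL = 1200 μL total → factor 1200/150 = 8
Step 4: 0.55 mL + 2650 μL = 3.2 mL total → factor 3.2/0.55 = 5.8182
Step 5: 15 μL brought to 3250 μL → factor 3250/15 = 216.67
Overall dilution factor = 7.5714 × 286.45 × 8 × 5.8182 × 216.67 = 2.1873 × 10^7
Stock = 9.14 × 10^-8 μM × 2.1873 × 10^7 = 2.00 μM

2.00 μM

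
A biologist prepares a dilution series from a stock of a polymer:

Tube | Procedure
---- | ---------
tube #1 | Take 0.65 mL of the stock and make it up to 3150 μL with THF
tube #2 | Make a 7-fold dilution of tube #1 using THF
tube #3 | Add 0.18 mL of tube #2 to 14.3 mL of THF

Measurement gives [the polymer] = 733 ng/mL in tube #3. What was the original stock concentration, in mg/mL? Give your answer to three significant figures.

2.00 mg/mL

Step 1: 0.65 mL brought to 3150 μL → factor 3.15/0.65 = 4.8462
Step 2: 7-fold → factor 7
Step 3: 0.18 mL + 14.3 mL = 14.48 mL total → factor 14.48/0.18 = 80.444
Overall dilution factor = 4.8462 × 7 × 80.444 = 2728.9
Stock = 733 ng/mL × 2728.9 = 2.000 × 10^6 ng/mL = 2.00 mg/mL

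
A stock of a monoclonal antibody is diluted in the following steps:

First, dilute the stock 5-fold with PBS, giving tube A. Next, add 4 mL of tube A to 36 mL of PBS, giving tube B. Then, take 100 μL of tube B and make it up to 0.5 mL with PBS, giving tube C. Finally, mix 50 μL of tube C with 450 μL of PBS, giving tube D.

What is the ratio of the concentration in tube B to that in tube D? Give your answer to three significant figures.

Step 1: 5-fold → factor 5
Step 2: 4 mL + 36 mL = 40 mL total → factor 40/4 = 10
Step 3: 100 μL brought to 0.5 mL → factor 500/100 = 5
Step 4: 50 μL + 450 μL = 500 μL total → factor 500/50 = 10
Dilution factor to tube B = 50; to tube D = 2500
[tube B]/[tube D] = (factor to tube D)/(factor to tube B) = 2500/50 = 50.0

50.0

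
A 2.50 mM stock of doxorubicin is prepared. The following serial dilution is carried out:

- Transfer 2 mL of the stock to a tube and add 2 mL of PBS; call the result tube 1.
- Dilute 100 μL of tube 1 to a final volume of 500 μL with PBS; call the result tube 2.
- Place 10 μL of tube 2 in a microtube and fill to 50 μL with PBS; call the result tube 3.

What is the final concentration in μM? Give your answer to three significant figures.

Step 1: 2 mL + 2 mL = 4 mL total → factor 4/2 = 2
Step 2: 100 μL brought to 500 μL → factor 500/100 = 5
Step 3: 10 μL brought to 50 μL → factor 50/10 = 5
Overall dilution factor = 2 × 5 × 5 = 50
Final = 2.50 mM / 50 = 0.05000 mM = 50.0 μM

50.0 μM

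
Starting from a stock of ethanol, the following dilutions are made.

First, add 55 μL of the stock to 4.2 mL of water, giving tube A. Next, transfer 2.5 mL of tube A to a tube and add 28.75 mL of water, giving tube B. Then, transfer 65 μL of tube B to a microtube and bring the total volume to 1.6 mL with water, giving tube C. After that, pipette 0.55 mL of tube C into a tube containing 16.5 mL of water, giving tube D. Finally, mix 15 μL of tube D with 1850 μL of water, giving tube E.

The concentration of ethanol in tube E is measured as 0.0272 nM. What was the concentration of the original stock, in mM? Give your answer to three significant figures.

2.50 mM

Step 1: 55 μL + 4.2 mL = 4255 μL total → factor 4255/55 = 77.364
Step 2: 2.5 mL + 28.75 mL = 31.25 mL total → factor 31.25/2.5 = 12.5
Step 3: 65 μL brought to 1.6 mL → factor 1600/65 = 24.615
Step 4: 0.55 mL + 16.5 mL = 17.05 mL total → factor 17.05/0.55 = 31
Step 5: 15 μL + 1850 μL = 1865 μL total → factor 1865/15 = 124.33
Overall dilution factor = 77.364 × 12.5 × 24.615 × 31 × 124.33 = 9.1749 × 10^7
Stock = 0.0272 nM × 9.1749 × 10^7 = 2.496 × 10^6 nM = 2.50 mM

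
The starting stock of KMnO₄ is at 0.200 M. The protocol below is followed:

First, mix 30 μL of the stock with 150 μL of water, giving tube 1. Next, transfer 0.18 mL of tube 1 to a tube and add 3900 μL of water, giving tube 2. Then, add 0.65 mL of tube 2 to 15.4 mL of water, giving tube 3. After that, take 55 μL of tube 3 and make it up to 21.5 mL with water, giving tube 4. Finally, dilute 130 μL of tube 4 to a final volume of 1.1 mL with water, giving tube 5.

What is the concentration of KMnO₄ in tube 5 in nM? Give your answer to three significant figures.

18.0 nM

Step 1: 30 μL + 150 μL = 180 μL total → factor 180/30 = 6
Step 2: 0.18 mL + 3900 μL = 4.08 mL total → factor 4.08/0.18 = 22.667
Step 3: 0.65 mL + 15.4 mL = 16.05 mL total → factor 16.05/0.65 = 24.692
Step 4: 55 μL brought to 21.5 mL → factor 21500/55 = 390.91
Step 5: 130 μL brought to 1.1 mL → factor 1100/130 = 8.4615
Overall dilution factor = 6 × 22.667 × 24.692 × 390.91 × 8.4615 = 1.1108 × 10^7
Final = 0.200 M / 1.1108 × 10^7 = 1.801 × 10^-8 M = 18.0 nM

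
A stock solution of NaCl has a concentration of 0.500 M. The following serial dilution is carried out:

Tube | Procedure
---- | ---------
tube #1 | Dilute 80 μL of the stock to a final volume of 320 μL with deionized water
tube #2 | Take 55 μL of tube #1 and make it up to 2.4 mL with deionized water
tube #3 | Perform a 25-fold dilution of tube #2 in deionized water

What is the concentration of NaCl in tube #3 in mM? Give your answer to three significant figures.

Step 1: 80 μL brought to 320 μL → factor 320/80 = 4
Step 2: 55 μL brought to 2.4 mL → factor 2400/55 = 43.636
Step 3: 25-fold → factor 25
Overall dilution factor = 4 × 43.636 × 25 = 4363.6
Final = 0.500 M / 4363.6 = 0.0001146 M = 0.115 mM

0.115 mM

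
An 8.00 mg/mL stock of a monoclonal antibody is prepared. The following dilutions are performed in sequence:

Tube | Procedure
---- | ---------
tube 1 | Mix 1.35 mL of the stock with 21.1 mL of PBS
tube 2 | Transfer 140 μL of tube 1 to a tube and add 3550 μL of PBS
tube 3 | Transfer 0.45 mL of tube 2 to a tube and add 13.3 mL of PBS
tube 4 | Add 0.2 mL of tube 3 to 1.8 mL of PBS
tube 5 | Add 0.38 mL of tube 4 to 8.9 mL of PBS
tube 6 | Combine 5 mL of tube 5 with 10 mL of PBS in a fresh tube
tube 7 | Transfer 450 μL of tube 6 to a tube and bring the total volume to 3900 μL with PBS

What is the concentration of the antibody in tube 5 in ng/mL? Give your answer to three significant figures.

Step 1: 1.35 mL + 21.1 mL = 22.45 mL total → factor 22.45/1.35 = 16.63
Step 2: 140 μL + 3550 μL = 3690 μL total → factor 3690/140 = 26.357
Step 3: 0.45 mL + 13.3 mL = 13.75 mL total → factor 13.75/0.45 = 30.556
Step 4: 0.2 mL + 1.8 mL = 2 mL total → factor 2/0.2 = 10
Step 5: 0.38 mL + 8.9 mL = 9.28 mL total → factor 9.28/0.38 = 24.421
Dilution factor through tube 5 = 16.63 × 26.357 × 30.556 × 10 × 24.421 = 3.2707 × 10^6
[tube 5] = 8.00 mg/mL / 3.2707 × 10^6 = 2.446 × 10^-6 mg/mL = 2.45 ng/mL

2.45 ng/mL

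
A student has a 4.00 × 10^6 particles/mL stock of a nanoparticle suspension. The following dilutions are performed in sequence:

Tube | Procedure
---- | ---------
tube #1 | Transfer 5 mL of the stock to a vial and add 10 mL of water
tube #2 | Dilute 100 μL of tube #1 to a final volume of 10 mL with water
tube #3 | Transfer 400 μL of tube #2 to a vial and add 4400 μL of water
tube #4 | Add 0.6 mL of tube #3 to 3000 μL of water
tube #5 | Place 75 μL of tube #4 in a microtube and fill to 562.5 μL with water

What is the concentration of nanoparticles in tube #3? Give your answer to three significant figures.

1.11 × 10^3 particles/mL

Step 1: 5 mL + 10 mL = 15 mL total → factor 15/5 = 3
Step 2: 100 μL brought to 10 mL → factor 10000/100 = 100
Step 3: 400 μL + 4400 μL = 4800 μL total → factor 4800/400 = 12
Dilution factor through tube #3 = 3 × 100 × 12 = 3600
[tube #3] = 4.00 × 10^6 particles/mL / 3600 = 1.11 × 10^3 particles/mL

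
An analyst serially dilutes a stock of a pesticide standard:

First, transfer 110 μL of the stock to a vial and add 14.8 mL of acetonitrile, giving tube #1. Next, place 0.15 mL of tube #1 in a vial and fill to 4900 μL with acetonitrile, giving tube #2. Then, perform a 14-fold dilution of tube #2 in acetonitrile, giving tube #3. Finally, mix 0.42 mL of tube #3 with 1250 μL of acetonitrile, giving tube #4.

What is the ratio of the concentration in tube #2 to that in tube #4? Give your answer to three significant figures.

Step 1: 110 μL + 14.8 mL = 14910 μL total → factor 14910/110 = 135.55
Step 2: 0.15 mL brought to 4900 μL → factor 4.9/0.15 = 32.667
Step 3: 14-fold → factor 14
Step 4: 0.42 mL + 1250 μL = 1.67 mL total → factor 1.67/0.42 = 3.9762
Dilution factor to tube #2 = 4427.8; to tube #4 = 2.4648 × 10^5
[tube #2]/[tube #4] = (factor to tube #4)/(factor to tube #2) = 2.4648 × 10^5/4427.8 = 55.7

55.7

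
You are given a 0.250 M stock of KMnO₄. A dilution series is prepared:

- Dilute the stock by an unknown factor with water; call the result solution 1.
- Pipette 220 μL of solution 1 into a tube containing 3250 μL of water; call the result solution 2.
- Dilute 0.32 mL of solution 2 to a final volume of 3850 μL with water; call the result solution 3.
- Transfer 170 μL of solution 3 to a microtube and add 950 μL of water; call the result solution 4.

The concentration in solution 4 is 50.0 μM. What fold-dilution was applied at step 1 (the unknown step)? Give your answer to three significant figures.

Step 1: unknown factor x
Step 2: 220 μL + 3250 μL = 3470 μL total → factor 3470/220 = 15.773
Step 3: 0.32 mL brought to 3850 μL → factor 3.85/0.32 = 12.031
Step 4: 170 μL + 950 μL = 1120 μL total → factor 1120/170 = 6.5882
Product of known-step factors = 1250.2
Overall factor = 0.250 M / (50.0 μM) = 5000
x = 5000 / 1250.2 = 4.00

4.00-fold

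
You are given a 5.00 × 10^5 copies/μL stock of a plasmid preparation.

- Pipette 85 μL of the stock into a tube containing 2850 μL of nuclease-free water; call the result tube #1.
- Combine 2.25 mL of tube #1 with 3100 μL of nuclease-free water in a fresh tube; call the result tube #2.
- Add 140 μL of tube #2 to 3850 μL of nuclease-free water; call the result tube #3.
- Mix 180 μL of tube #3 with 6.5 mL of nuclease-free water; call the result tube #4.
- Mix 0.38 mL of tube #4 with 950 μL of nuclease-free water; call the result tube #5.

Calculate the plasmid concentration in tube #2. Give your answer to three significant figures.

6.09 × 10^3 copies/μL

Step 1: 85 μL + 2850 μL = 2935 μL total → factor 2935/85 = 34.529
Step 2: 2.25 mL + 3100 μL = 5.35 mL total → factor 5.35/2.25 = 2.3778
Dilution factor through tube #2 = 34.529 × 2.3778 = 82.103
[tube #2] = 5.00 × 10^5 copies/μL / 82.103 = 6.09 × 10^3 copies/μL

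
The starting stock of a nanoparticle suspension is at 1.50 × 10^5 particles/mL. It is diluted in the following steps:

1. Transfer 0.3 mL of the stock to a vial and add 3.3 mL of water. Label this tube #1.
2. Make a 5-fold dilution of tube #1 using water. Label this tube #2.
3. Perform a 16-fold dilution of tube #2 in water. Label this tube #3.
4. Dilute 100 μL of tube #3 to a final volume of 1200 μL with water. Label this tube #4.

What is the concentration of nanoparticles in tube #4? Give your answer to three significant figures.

Step 1: 0.3 mL + 3.3 mL = 3.6 mL total → factor 3.6/0.3 = 12
Step 2: 5-fold → factor 5
Step 3: 16-fold → factor 16
Step 4: 100 μL brought to 1200 μL → factor 1200/100 = 12
Overall dilution factor = 12 × 5 × 16 × 12 = 11520
Final = 1.50 × 10^5 particles/mL / 11520 = 13.0 particles/mL

13.0 particles/mL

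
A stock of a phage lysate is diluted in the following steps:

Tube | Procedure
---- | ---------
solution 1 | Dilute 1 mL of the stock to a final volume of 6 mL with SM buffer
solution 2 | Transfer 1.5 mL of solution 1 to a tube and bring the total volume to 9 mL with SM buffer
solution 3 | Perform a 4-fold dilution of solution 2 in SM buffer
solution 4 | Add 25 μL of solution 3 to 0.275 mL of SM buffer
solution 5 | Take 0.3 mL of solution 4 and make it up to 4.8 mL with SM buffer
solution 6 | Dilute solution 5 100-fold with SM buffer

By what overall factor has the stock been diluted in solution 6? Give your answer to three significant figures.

2.76 × 10^6

Step 1: 1 mL brought to 6 mL → factor 6/1 = 6
Step 2: 1.5 mL brought to 9 mL → factor 9/1.5 = 6
Step 3: 4-fold → factor 4
Step 4: 25 μL + 0.275 mL = 300 μL total → factor 300/25 = 12
Step 5: 0.3 mL brought to 4.8 mL → factor 4.8/0.3 = 16
Step 6: 100-fold → factor 100
Overall dilution factor = 6 × 6 × 4 × 12 × 16 × 100 = 2.7648 × 10^6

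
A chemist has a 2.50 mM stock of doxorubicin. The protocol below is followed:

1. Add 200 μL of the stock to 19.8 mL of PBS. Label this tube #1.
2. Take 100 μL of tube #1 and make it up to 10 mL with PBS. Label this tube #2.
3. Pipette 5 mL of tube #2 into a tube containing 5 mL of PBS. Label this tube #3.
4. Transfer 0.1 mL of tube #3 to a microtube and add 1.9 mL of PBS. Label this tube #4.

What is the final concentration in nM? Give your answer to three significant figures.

6.25 nM

Step 1: 200 μL + 19.8 mL = 20000 μL total → factor 20000/200 = 100
Step 2: 100 μL brought to 10 mL → factor 10000/100 = 100
Step 3: 5 mL + 5 mL = 10 mL total → factor 10/5 = 2
Step 4: 0.1 mL + 1.9 mL = 2 mL total → factor 2/0.1 = 20
Overall dilution factor = 100 × 100 × 2 × 20 = 4 × 10^5
Final = 2.50 mM / 4 × 10^5 = 6.250 × 10^-6 mM = 6.25 nM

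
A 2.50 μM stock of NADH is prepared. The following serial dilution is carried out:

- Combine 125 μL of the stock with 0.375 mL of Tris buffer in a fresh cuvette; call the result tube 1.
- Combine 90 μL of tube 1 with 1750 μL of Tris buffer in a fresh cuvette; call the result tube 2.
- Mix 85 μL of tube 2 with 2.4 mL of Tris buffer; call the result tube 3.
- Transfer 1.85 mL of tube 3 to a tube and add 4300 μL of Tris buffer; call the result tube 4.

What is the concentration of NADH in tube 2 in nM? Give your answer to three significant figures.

30.6 nM

Step 1: 125 μL + 0.375 mL = 500 μL total → factor 500/125 = 4
Step 2: 90 μL + 1750 μL = 1840 μL total → factor 1840/90 = 20.444
Dilution factor through tube 2 = 4 × 20.444 = 81.778
[tube 2] = 2.50 μM / 81.778 = 0.03057 μM = 30.6 nM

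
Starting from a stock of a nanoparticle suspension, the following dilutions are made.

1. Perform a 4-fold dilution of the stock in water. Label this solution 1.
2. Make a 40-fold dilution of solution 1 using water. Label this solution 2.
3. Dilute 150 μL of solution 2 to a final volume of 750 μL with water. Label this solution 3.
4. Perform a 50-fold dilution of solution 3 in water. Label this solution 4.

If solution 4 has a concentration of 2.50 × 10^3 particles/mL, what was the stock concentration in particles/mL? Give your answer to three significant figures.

Step 1: 4-fold → factor 4
Step 2: 40-fold → factor 40
Step 3: 150 μL brought to 750 μL → factor 750/150 = 5
Step 4: 50-fold → factor 50
Overall dilution factor = 4 × 40 × 5 × 50 = 40000
Stock = 2.50 × 10^3 particles/mL × 40000 = 1.00 × 10^8 particles/mL

1.00 × 10^8 particles/mL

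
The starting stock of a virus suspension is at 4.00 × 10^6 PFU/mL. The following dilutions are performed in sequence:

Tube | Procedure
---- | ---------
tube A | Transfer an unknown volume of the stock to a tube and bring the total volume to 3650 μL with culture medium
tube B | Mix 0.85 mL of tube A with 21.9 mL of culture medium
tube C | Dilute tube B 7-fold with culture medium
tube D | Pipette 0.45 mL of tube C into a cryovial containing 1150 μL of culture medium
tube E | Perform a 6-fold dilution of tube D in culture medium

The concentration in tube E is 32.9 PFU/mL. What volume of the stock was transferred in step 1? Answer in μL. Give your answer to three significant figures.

120 μL

Step 1: v brought to 3650 μL → factor = 3650 μL/v
Step 2: 0.85 mL + 21.9 mL = 22.75 mL total → factor 22.75/0.85 = 26.765
Step 3: 7-fold → factor 7
Step 4: 0.45 mL + 1150 μL = 1.6 mL total → factor 1.6/0.45 = 3.5556
Step 5: 6-fold → factor 6
Product of known-step factors = 3996.9
Overall factor = 4.00 × 10^6 PFU/mL / (32.9 PFU/mL) = 1.2158 × 10^5
Step-1 factor = 1.2158 × 10^5 / 3996.9 = 30.419
v = 3650 μL / 30.419 = 120 μL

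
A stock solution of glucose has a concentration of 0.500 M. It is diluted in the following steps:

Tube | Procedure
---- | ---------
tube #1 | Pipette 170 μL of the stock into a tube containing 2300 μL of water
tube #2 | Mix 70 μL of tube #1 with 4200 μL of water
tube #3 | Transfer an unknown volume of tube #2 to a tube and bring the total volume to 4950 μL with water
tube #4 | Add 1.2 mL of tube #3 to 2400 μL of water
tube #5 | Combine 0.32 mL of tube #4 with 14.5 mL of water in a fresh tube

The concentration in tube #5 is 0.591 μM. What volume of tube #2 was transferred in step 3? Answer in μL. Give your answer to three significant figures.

720 μL

Step 1: 170 μL + 2300 μL = 2470 μL total → factor 2470/170 = 14.529
Step 2: 70 μL + 4200 μL = 4270 μL total → factor 4270/70 = 61
Step 3: v brought to 4950 μL → factor = 4950 μL/v
Step 4: 1.2 mL + 2400 μL = 3.6 mL total → factor 3.6/1.2 = 3
Step 5: 0.32 mL + 14.5 mL = 14.82 mL total → factor 14.82/0.32 = 46.312
Product of known-step factors = 1.2314 × 10^5
Overall factor = 0.500 M / (0.591 μM) = 8.4602 × 10^5
Step-3 factor = 8.4602 × 10^5 / 1.2314 × 10^5 = 6.8704
v = 4950 μL / 6.8704 = 720 μL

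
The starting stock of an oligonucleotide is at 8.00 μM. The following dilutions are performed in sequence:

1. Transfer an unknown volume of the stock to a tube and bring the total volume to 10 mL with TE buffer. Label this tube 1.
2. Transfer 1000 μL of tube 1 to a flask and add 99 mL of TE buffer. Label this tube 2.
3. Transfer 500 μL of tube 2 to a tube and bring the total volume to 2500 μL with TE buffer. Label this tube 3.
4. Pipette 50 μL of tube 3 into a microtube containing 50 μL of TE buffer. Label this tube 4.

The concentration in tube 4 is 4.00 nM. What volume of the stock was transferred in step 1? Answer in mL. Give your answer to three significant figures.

Step 1: v brought to 10 mL → factor = 10 mL/v
Step 2: 1000 μL + 99 mL = 1 × 10^5 μL total → factor 1 × 10^5/1000 = 100
Step 3: 500 μL brought to 2500 μL → factor 2500/500 = 5
Step 4: 50 μL + 50 μL = 100 μL total → factor 100/50 = 2
Product of known-step factors = 1000
Overall factor = 8.00 μM / (4.00 nM) = 2000
Step-1 factor = 2000 / 1000 = 2
v = 10 mL / 2 = 5.00 mL

5.00 mL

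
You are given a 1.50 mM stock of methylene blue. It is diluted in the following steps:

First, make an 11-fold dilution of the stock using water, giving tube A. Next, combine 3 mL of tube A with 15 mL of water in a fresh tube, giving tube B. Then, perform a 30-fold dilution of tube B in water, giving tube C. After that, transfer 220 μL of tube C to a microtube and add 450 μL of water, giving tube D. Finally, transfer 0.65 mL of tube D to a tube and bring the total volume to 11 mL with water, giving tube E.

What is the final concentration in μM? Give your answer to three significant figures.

Step 1: 11-fold → factor 11
Step 2: 3 mL + 15 mL = 18 mL total → factor 18/3 = 6
Step 3: 30-fold → factor 30
Step 4: 220 μL + 450 μL = 670 μL total → factor 670/220 = 3.0455
Step 5: 0.65 mL brought to 11 mL → factor 11/0.65 = 16.923
Overall dilution factor = 11 × 6 × 30 × 3.0455 × 16.923 = 1.0205 × 10^5
Final = 1.50 mM / 1.0205 × 10^5 = 1.470 × 10^-5 mM = 0.0147 μM

0.0147 μM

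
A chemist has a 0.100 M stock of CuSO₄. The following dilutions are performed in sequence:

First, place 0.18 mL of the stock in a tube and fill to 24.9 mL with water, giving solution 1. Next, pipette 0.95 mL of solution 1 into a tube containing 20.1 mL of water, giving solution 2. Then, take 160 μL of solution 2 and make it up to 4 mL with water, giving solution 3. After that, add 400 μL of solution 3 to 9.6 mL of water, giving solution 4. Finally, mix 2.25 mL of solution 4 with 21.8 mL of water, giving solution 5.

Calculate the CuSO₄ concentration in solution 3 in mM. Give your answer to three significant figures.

0.00130 mM

Step 1: 0.18 mL brought to 24.9 mL → factor 24.9/0.18 = 138.33
Step 2: 0.95 mL + 20.1 mL = 21.05 mL total → factor 21.05/0.95 = 22.158
Step 3: 160 μL brought to 4 mL → factor 4000/160 = 25
Dilution factor through solution 3 = 138.33 × 22.158 × 25 = 76629
[solution 3] = 0.100 M / 76629 = 1.305 × 10^-6 M = 0.00130 mM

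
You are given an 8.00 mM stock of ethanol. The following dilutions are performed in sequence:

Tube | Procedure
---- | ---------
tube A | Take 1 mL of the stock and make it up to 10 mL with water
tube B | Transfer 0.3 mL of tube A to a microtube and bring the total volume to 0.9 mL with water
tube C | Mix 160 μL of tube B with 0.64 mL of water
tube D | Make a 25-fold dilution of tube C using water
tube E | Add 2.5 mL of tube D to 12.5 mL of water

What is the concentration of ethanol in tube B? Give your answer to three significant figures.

Step 1: 1 mL brought to 10 mL → factor 10/1 = 10
Step 2: 0.3 mL brought to 0.9 mL → factor 0.9/0.3 = 3
Dilution factor through tube B = 10 × 3 = 30
[tube B] = 8.00 mM / 30 = 0.267 mM

0.267 mM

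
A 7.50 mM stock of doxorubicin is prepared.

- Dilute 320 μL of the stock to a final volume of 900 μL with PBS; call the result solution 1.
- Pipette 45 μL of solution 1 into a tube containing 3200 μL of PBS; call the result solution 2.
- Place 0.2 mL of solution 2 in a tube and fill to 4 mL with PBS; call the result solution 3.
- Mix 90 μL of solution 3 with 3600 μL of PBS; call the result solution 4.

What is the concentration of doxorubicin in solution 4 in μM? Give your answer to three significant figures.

0.0451 μM

Step 1: 320 μL brought to 900 μL → factor 900/320 = 2.8125
Step 2: 45 μL + 3200 μL = 3245 μL total → factor 3245/45 = 72.111
Step 3: 0.2 mL brought to 4 mL → factor 4/0.2 = 20
Step 4: 90 μL + 3600 μL = 3690 μL total → factor 3690/90 = 41
Overall dilution factor = 2.8125 × 72.111 × 20 × 41 = 1.6631 × 10^5
Final = 7.50 mM / 1.6631 × 10^5 = 4.510 × 10^-5 mM = 0.0451 μM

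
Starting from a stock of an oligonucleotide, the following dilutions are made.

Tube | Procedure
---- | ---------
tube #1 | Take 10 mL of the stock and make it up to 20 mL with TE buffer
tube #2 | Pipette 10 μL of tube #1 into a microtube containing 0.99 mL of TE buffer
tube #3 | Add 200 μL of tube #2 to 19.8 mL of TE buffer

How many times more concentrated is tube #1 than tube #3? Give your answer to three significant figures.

1.00 × 10^4

Step 1: 10 mL brought to 20 mL → factor 20/10 = 2
Step 2: 10 μL + 0.99 mL = 1000 μL total → factor 1000/10 = 100
Step 3: 200 μL + 19.8 mL = 20000 μL total → factor 20000/200 = 100
Dilution factor to tube #1 = 2; to tube #3 = 20000
[tube #1]/[tube #3] = (factor to tube #3)/(factor to tube #1) = 20000/2 = 1.00 × 10^4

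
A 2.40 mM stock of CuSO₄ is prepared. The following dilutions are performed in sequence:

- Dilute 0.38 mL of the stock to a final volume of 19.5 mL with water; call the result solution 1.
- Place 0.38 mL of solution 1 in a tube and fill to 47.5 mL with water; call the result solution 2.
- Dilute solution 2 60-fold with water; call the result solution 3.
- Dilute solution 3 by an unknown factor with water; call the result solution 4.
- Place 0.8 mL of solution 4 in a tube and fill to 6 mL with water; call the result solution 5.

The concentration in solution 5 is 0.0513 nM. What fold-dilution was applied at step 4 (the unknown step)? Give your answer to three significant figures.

16.2-fold

Step 1: 0.38 mL brought to 19.5 mL → factor 19.5/0.38 = 51.316
Step 2: 0.38 mL brought to 47.5 mL → factor 47.5/0.38 = 125
Step 3: 60-fold → factor 60
Step 4: unknown factor x
Step 5: 0.8 mL brought to 6 mL → factor 6/0.8 = 7.5
Product of known-step factors = 2.8865 × 10^6
Overall factor = 2.40 mM / (0.0513 nM) = 4.6784 × 10^7
x = 4.6784 × 10^7 / 2.8865 × 10^6 = 16.2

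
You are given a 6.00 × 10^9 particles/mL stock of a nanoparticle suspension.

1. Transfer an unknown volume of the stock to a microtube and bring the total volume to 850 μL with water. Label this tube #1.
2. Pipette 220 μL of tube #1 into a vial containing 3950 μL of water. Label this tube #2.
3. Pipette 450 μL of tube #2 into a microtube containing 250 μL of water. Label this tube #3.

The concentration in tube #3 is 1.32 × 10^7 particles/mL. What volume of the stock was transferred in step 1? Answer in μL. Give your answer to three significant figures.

55.1 μL

Step 1: v brought to 850 μL → factor = 850 μL/v
Step 2: 220 μL + 3950 μL = 4170 μL total → factor 4170/220 = 18.955
Step 3: 450 μL + 250 μL = 700 μL total → factor 700/450 = 1.5556
Product of known-step factors = 29.485
Overall factor = 6.00 × 10^9 particles/mL / (1.32 × 10^7 particles/mL) = 454.55
Step-1 factor = 454.55 / 29.485 = 15.416
v = 850 μL / 15.416 = 55.1 μL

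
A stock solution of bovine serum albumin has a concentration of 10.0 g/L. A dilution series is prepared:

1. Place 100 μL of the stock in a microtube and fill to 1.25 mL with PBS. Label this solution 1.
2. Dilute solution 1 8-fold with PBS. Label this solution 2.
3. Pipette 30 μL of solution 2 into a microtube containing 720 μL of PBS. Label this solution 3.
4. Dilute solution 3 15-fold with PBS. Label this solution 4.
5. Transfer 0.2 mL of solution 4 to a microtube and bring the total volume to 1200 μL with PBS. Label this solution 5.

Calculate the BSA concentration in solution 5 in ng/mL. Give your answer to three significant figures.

Step 1: 100 μL brought to 1.25 mL → factor 1250/100 = 12.5
Step 2: 8-fold → factor 8
Step 3: 30 μL + 720 μL = 750 μL total → factor 750/30 = 25
Step 4: 15-fold → factor 15
Step 5: 0.2 mL brought to 1200 μL → factor 1.2/0.2 = 6
Dilution factor through solution 5 = 12.5 × 8 × 25 × 15 × 6 = 2.25 × 10^5
[solution 5] = 10.0 g/L / 2.25 × 10^5 = 4.444 × 10^-5 g/L = 44.4 ng/mL

44.4 ng/mL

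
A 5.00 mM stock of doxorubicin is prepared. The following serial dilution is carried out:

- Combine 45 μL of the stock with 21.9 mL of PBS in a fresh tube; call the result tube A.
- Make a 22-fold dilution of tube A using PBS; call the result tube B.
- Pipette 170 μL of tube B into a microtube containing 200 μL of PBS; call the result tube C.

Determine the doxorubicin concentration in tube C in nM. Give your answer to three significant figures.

214 nM

Step 1: 45 μL + 21.9 mL = 21945 μL total → factor 21945/45 = 487.67
Step 2: 22-fold → factor 22
Step 3: 170 μL + 200 μL = 370 μL total → factor 370/170 = 2.1765
Overall dilution factor = 487.67 × 22 × 2.1765 = 23351
Final = 5.00 mM / 23351 = 0.0002141 mM = 214 nM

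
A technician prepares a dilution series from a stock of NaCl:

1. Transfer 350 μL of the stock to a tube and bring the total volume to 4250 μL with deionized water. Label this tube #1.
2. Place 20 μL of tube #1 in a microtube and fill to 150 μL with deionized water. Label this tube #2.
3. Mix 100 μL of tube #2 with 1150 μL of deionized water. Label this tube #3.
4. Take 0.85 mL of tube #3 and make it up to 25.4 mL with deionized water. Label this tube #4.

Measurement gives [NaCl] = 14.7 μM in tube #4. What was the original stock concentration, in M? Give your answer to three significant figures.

Step 1: 350 μL brought to 4250 μL → factor 4250/350 = 12.143
Step 2: 20 μL brought to 150 μL → factor 150/20 = 7.5
Step 3: 100 μL + 1150 μL = 1250 μL total → factor 1250/100 = 12.5
Step 4: 0.85 mL brought to 25.4 mL → factor 25.4/0.85 = 29.882
Overall dilution factor = 12.143 × 7.5 × 12.5 × 29.882 = 34018
Stock = 14.7 μM × 34018 = 5.001 × 10^5 μM = 0.500 M

0.500 M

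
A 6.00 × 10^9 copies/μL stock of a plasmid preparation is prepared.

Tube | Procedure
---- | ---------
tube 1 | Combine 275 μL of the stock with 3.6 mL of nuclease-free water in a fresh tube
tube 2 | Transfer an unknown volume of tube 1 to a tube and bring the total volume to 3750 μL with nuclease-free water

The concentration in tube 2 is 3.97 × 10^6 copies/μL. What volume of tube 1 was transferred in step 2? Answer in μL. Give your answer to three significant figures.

Step 1: 275 μL + 3.6 mL = 3875 μL total → factor 3875/275 = 14.091
Step 2: v brought to 3750 μL → factor = 3750 μL/v
Product of known-step factors = 14.091
Overall factor = 6.00 × 10^9 copies/μL / (3.97 × 10^6 copies/μL) = 1511.3
Step-2 factor = 1511.3 / 14.091 = 107.26
v = 3750 μL / 107.26 = 35.0 μL

35.0 μL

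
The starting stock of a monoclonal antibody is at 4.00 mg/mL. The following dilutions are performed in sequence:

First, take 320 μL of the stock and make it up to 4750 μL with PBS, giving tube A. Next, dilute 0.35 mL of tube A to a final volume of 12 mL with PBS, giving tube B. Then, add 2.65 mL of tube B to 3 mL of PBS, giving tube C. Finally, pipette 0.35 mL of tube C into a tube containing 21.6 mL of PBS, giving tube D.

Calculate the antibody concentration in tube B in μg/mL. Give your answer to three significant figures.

7.86 μg/mL

Step 1: 320 μL brought to 4750 μL → factor 4750/320 = 14.844
Step 2: 0.35 mL brought to 12 mL → factor 12/0.35 = 34.286
Dilution factor through tube B = 14.844 × 34.286 = 508.93
[tube B] = 4.00 mg/mL / 508.93 = 0.007860 mg/mL = 7.86 μg/mL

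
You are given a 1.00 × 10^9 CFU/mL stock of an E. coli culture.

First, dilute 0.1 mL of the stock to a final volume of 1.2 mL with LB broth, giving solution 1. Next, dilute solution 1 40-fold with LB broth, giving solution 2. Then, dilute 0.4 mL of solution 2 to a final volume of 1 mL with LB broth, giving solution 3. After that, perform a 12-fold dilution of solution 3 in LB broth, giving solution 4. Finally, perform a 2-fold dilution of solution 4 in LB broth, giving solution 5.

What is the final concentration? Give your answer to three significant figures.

Step 1: 0.1 mL brought to 1.2 mL → factor 1.2/0.1 = 12
Step 2: 40-fold → factor 40
Step 3: 0.4 mL brought to 1 mL → factor 1/0.4 = 2.5
Step 4: 12-fold → factor 12
Step 5: 2-fold → factor 2
Overall dilution factor = 12 × 40 × 2.5 × 12 × 2 = 28800
Final = 1.00 × 10^9 CFU/mL / 28800 = 3.47 × 10^4 CFU/mL

3.47 × 10^4 CFU/mL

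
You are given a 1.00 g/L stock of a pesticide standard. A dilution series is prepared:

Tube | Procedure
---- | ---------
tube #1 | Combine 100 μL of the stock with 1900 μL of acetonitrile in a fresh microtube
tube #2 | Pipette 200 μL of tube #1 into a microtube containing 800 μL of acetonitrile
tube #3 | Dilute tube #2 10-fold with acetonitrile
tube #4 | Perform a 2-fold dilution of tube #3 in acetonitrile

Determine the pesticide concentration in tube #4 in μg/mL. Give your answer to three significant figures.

0.500 μg/mL

Step 1: 100 μL + 1900 μL = 2000 μL total → factor 2000/100 = 20
Step 2: 200 μL + 800 μL = 1000 μL total → factor 1000/200 = 5
Step 3: 10-fold → factor 10
Step 4: 2-fold → factor 2
Overall dilution factor = 20 × 5 × 10 × 2 = 2000
Final = 1.00 g/L / 2000 = 0.0005000 g/L = 0.500 μg/mL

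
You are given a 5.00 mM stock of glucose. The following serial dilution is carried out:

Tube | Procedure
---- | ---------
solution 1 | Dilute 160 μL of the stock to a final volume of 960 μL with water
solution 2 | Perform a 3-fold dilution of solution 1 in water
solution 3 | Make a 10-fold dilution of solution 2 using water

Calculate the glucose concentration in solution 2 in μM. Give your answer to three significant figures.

278 μM

Step 1: 160 μL brought to 960 μL → factor 960/160 = 6
Step 2: 3-fold → factor 3
Dilution factor through solution 2 = 6 × 3 = 18
[solution 2] = 5.00 mM / 18 = 0.2778 mM = 278 μM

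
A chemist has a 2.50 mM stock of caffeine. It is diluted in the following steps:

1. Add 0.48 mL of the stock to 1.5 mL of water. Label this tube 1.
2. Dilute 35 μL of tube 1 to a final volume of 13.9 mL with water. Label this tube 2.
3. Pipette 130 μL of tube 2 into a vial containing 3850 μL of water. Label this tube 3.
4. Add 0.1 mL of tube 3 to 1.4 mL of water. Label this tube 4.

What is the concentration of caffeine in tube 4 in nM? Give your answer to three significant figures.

Step 1: 0.48 mL + 1.5 mL = 1.98 mL total → factor 1.98/0.48 = 4.125
Step 2: 35 μL brought to 13.9 mL → factor 13900/35 = 397.14
Step 3: 130 μL + 3850 μL = 3980 μL total → factor 3980/130 = 30.615
Step 4: 0.1 mL + 1.4 mL = 1.5 mL total → factor 1.5/0.1 = 15
Overall dilution factor = 4.125 × 397.14 × 30.615 × 15 = 7.5232 × 10^5
Final = 2.50 mM / 7.5232 × 10^5 = 3.323 × 10^-6 mM = 3.32 nM

3.32 nM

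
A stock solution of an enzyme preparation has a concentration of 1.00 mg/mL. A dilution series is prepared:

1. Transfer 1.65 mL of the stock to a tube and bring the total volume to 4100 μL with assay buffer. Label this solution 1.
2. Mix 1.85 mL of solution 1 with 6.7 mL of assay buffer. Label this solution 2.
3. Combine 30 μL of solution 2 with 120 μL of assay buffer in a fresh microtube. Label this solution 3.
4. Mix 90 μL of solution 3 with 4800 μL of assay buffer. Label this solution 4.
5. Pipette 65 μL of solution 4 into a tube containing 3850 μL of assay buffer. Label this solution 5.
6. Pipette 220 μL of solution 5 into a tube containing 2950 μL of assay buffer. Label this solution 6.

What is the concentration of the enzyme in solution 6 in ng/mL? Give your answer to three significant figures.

Step 1: 1.65 mL brought to 4100 μL → factor 4.1/1.65 = 2.4848
Step 2: 1.85 mL + 6.7 mL = 8.55 mL total → factor 8.55/1.85 = 4.6216
Step 3: 30 μL + 120 μL = 150 μL total → factor 150/30 = 5
Step 4: 90 μL + 4800 μL = 4890 μL total → factor 4890/90 = 54.333
Step 5: 65 μL + 3850 μL = 3915 μL total → factor 3915/65 = 60.231
Step 6: 220 μL + 2950 μL = 3170 μL total → factor 3170/220 = 14.409
Overall dilution factor = 2.4848 × 4.6216 × 5 × 54.333 × 60.231 × 14.409 = 2.7076 × 10^6
Final = 1.00 mg/mL / 2.7076 × 10^6 = 3.693 × 10^-7 mg/mL = 0.369 ng/mL

0.369 ng/mL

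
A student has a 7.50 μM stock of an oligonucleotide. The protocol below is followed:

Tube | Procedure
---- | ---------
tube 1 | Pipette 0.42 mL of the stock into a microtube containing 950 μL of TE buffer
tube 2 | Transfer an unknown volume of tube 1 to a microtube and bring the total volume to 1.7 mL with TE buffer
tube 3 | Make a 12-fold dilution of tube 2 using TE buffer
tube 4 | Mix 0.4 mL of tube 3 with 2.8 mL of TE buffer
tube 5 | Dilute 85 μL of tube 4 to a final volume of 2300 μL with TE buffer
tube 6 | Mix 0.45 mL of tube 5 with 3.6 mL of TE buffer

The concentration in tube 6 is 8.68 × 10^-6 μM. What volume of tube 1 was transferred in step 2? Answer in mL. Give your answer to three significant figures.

Step 1: 0.42 mL + 950 μL = 1.37 mL total → factor 1.37/0.42 = 3.2619
Step 2: v brought to 1.7 mL → factor = 1.7 mL/v
Step 3: 12-fold → factor 12
Step 4: 0.4 mL + 2.8 mL = 3.2 mL total → factor 3.2/0.4 = 8
Step 5: 85 μL brought to 2300 μL → factor 2300/85 = 27.059
Step 6: 0.45 mL + 3.6 mL = 4.05 mL total → factor 4.05/0.45 = 9
Product of known-step factors = 76259
Overall factor = 7.50 μM / (8.68 × 10^-6 μM) = 8.6406 × 10^5
Step-2 factor = 8.6406 × 10^5 / 76259 = 11.33
v = 1.7 mL / 11.33 = 0.150 mL

0.150 mL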